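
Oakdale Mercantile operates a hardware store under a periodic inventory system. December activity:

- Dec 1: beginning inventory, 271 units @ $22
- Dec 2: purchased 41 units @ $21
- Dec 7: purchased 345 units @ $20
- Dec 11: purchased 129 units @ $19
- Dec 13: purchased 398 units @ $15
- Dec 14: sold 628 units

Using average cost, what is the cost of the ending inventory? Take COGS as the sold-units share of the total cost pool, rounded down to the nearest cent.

Dec 14, sell 628: 628/1184 × $22,144.00 → $11,745.29
Ending inventory (cost pool remaining) = $10,398.71

Ending inventory = $10,398.71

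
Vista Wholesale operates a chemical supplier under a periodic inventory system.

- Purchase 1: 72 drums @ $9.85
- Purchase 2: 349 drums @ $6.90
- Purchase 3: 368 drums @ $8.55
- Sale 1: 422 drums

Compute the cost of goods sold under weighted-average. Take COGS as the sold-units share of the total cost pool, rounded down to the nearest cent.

Sale 1, sell 422: 422/789 × $6,263.70 → $3,350.16
Ending inventory (cost pool remaining) = $2,913.54
Check: goods available $6,263.70 = COGS $3,350.16 + ending $2,913.54

COGS = $3,350.16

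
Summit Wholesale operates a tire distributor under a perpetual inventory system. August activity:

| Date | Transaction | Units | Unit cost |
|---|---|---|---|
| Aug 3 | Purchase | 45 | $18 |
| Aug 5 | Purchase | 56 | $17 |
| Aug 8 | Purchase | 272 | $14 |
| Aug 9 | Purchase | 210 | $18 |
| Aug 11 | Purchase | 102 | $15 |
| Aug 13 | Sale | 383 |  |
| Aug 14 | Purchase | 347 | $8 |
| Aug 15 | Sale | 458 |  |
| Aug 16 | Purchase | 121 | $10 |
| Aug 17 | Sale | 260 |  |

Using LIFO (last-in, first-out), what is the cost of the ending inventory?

Aug 13, 383 sold [LIFO — newest first]: 102 @ $15 + 210 @ $18 + 71 @ $14 = $6,304
Aug 15, 458 sold [LIFO — newest first]: 347 @ $8 + 111 @ $14 = $4,330
Aug 17, 260 sold [LIFO — newest first]: 121 @ $10 + 90 @ $14 + 49 @ $17 = $3,303
Total COGS = $6,304 + $4,330 + $3,303 = $13,937
Ending inventory: 45 @ $18 + 7 @ $17 = $929

Ending inventory = $929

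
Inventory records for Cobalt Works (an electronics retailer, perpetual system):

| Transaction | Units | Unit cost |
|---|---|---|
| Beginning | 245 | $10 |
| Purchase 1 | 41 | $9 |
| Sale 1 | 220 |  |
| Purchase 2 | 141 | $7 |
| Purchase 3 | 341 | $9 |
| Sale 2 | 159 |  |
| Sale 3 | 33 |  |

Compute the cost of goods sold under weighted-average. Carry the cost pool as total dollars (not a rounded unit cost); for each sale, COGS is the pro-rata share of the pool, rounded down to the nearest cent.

COGS = $3,817.46

After Beginning: 245 on hand, pool $2,450.00 (≈ $10.0000 each)
After Purchase 1: 286 on hand, pool $2,819.00 (≈ $9.8566 each)
Sale 1, sell 220: 220/286 × $2,819.00 → $2,168.46
After Purchase 2: 207 on hand, pool $1,637.54 (≈ $7.9108 each)
After Purchase 3: 548 on hand, pool $4,706.54 (≈ $8.5886 each)
Sale 2, sell 159: 159/548 × $4,706.54 → $1,365.58
Sale 3, sell 33: 33/389 × $3,340.96 → $283.42
Total COGS = $2,168.46 + $1,365.58 + $283.42 = $3,817.46
Ending inventory (cost pool remaining) = $3,057.54
Check: goods available $6,875.00 = COGS $3,817.46 + ending $3,057.54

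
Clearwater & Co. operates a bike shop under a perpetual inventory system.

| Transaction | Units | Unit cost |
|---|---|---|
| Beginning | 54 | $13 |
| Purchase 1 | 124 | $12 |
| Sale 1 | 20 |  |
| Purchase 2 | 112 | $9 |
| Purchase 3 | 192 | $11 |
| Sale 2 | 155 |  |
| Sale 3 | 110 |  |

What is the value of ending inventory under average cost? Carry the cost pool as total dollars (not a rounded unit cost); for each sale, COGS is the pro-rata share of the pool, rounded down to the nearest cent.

After Beginning: 54 on hand, pool $702.00 (≈ $13.0000 each)
After Purchase 1: 178 on hand, pool $2,190.00 (≈ $12.3034 each)
Sale 1, sell 20: 20/178 × $2,190.00 → $246.06
After Purchase 2: 270 on hand, pool $2,951.94 (≈ $10.9331 each)
After Purchase 3: 462 on hand, pool $5,063.94 (≈ $10.9609 each)
Sale 2, sell 155: 155/462 × $5,063.94 → $1,698.94
Sale 3, sell 110: 110/307 × $3,365.00 → $1,205.70
Total COGS = $246.06 + $1,698.94 + $1,205.70 = $3,150.70
Ending inventory (cost pool remaining) = $2,159.30

Ending inventory = $2,159.30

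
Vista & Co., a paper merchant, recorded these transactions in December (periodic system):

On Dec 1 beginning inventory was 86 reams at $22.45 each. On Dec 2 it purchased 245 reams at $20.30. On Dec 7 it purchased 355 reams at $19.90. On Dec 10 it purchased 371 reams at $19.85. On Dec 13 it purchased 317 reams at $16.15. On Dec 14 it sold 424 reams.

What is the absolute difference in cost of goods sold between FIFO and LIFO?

FIFO COGS: 86 @ $22.45 + 245 @ $20.30 + 93 @ $19.90 = $8,754.90
LIFO COGS: 317 @ $16.15 + 107 @ $19.85 = $7,243.50
Difference = |$8,754.90 − $7,243.50| = $1,511.40

$1,511.40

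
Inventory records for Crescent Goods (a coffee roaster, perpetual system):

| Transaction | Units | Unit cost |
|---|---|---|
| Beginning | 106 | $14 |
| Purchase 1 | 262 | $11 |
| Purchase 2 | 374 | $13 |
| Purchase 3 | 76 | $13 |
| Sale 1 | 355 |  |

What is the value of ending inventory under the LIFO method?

Sale 1 (355) [LIFO — newest first]: 76 @ $13 + 279 @ $13 = $4,615
Ending inventory: 106 @ $14 + 262 @ $11 + 95 @ $13 = $5,601

Ending inventory = $5,601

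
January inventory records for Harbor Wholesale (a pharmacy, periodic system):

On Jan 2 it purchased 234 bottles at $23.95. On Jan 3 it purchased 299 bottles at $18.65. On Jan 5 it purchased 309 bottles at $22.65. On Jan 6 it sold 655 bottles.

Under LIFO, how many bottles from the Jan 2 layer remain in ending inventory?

Jan 6, 655 sold [LIFO — newest first]: 309 @ $22.65 + 299 @ $18.65 + 47 @ $23.95 = $13,700.85
Ending inventory: 187 @ $23.95 = $4,478.65
Check: goods available $18,179.50 = COGS $13,700.85 + ending $4,478.65

187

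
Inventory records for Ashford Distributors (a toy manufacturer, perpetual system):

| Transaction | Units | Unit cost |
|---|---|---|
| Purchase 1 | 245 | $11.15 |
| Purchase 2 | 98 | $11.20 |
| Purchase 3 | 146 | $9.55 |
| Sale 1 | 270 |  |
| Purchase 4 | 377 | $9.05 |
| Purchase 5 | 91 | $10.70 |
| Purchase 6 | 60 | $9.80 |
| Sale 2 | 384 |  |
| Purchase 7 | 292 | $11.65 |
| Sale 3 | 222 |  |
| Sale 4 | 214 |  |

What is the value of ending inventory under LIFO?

Sale 1 (270) [LIFO — newest first]: 146 @ $9.55 + 98 @ $11.20 + 26 @ $11.15 = $2,781.80
Sale 2 (384) [LIFO — newest first]: 60 @ $9.80 + 91 @ $10.70 + 233 @ $9.05 = $3,670.35
Sale 3 (222) [LIFO — newest first]: 222 @ $11.65 = $2,586.30
Sale 4 (214) [LIFO — newest first]: 70 @ $11.65 + 144 @ $9.05 = $2,118.70
Total COGS = $2,781.80 + $3,670.35 + $2,586.30 + $2,118.70 = $11,157.15
Ending inventory: 219 @ $11.15 = $2,441.85

Ending inventory = $2,441.85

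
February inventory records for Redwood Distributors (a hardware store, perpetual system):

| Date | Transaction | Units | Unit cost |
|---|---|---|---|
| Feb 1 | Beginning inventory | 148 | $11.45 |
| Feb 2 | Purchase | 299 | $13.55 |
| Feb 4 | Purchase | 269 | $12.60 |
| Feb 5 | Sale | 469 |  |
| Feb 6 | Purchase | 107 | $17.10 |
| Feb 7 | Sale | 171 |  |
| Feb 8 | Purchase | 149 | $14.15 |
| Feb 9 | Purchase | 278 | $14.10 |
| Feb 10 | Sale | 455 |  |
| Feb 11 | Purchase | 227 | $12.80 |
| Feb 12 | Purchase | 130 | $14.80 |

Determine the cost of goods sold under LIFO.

Feb 5, 469 sold [LIFO — newest first]: 269 @ $12.60 + 200 @ $13.55 = $6,099.40
Feb 7, 171 sold [LIFO — newest first]: 107 @ $17.10 + 64 @ $13.55 = $2,696.90
Feb 10, 455 sold [LIFO — newest first]: 278 @ $14.10 + 149 @ $14.15 + 28 @ $13.55 = $6,407.55
Total COGS = $6,099.40 + $2,696.90 + $6,407.55 = $15,203.85
Ending inventory: 148 @ $11.45 + 7 @ $13.55 + 227 @ $12.80 + 130 @ $14.80 = $6,619.05
Check: goods available $21,822.90 = COGS $15,203.85 + ending $6,619.05

COGS = $15,203.85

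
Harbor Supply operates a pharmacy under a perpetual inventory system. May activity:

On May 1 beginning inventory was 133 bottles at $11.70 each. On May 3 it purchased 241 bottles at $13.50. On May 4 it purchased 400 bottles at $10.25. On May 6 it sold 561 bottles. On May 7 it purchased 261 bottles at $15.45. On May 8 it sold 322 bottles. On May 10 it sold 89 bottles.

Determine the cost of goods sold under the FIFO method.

May 6, 561 sold [FIFO — oldest first]: 133 @ $11.70 + 241 @ $13.50 + 187 @ $10.25 = $6,726.35
May 8, 322 sold [FIFO — oldest first]: 213 @ $10.25 + 109 @ $15.45 = $3,867.30
May 10, 89 sold [FIFO — oldest first]: 89 @ $15.45 = $1,375.05
Total COGS = $6,726.35 + $3,867.30 + $1,375.05 = $11,968.70
Ending inventory: 63 @ $15.45 = $973.35
Check: goods available $12,942.05 = COGS $11,968.70 + ending $973.35

COGS = $11,968.70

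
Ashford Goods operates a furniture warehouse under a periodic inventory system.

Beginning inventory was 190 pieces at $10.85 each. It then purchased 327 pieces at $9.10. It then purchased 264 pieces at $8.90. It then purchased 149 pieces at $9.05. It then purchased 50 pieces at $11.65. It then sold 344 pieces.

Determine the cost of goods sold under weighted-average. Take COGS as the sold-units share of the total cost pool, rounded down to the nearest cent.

Sale 1, sell 344: 344/980 × $9,317.75 → $3,270.72
Ending inventory (cost pool remaining) = $6,047.03

COGS = $3,270.72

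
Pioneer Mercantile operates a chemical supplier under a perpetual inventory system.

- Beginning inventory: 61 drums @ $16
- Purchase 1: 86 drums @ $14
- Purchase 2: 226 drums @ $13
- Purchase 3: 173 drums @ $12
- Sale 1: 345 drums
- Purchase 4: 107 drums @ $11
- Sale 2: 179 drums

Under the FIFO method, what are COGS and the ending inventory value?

Sale 1 (345) [FIFO — oldest first]: 61 @ $16 + 86 @ $14 + 198 @ $13 = $4,754
Sale 2 (179) [FIFO — oldest first]: 28 @ $13 + 151 @ $12 = $2,176
Total COGS = $4,754 + $2,176 = $6,930
Ending inventory: 22 @ $12 + 107 @ $11 = $1,441

COGS = $6,930; ending inventory = $1,441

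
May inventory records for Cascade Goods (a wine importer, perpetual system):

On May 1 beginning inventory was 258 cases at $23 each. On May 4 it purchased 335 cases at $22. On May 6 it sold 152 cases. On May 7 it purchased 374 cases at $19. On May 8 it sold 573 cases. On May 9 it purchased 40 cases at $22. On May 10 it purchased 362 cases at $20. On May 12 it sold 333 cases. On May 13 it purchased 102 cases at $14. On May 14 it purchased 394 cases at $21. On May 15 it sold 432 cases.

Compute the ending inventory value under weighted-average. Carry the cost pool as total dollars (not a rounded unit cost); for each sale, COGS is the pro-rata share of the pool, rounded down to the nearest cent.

After May 1: 258 on hand, pool $5,934.00 (≈ $23.0000 each)
After May 4: 593 on hand, pool $13,304.00 (≈ $22.4351 each)
May 6, sell 152: 152/593 × $13,304.00 → $3,410.13
After May 7: 815 on hand, pool $16,999.87 (≈ $20.8587 each)
May 8, sell 573: 573/815 × $16,999.87 → $11,952.05
After May 9: 282 on hand, pool $5,927.82 (≈ $21.0206 each)
After May 10: 644 on hand, pool $13,167.82 (≈ $20.4469 each)
May 12, sell 333: 333/644 × $13,167.82 → $6,808.82
After May 13: 413 on hand, pool $7,787.00 (≈ $18.8547 each)
After May 14: 807 on hand, pool $16,061.00 (≈ $19.9021 each)
May 15, sell 432: 432/807 × $16,061.00 → $8,597.71
Total COGS = $3,410.13 + $11,952.05 + $6,808.82 + $8,597.71 = $30,768.71
Ending inventory (cost pool remaining) = $7,463.29

Ending inventory = $7,463.29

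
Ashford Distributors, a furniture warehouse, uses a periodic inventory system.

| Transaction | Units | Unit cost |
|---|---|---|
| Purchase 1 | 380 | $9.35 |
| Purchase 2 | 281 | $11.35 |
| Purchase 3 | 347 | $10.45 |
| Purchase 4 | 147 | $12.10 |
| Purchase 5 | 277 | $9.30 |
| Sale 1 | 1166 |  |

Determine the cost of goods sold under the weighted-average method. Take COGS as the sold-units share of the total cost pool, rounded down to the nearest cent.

COGS = $11,988.38

Sale 1, sell 1166: 1166/1432 × $14,723.30 → $11,988.38
Ending inventory (cost pool remaining) = $2,734.92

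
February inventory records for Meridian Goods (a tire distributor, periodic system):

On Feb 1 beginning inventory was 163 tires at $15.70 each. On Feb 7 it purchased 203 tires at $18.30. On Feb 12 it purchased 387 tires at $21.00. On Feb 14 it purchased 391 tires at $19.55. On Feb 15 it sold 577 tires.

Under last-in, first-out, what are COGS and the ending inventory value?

Feb 15, 577 sold [LIFO — newest first]: 391 @ $19.55 + 186 @ $21.00 = $11,550.05
Ending inventory: 163 @ $15.70 + 203 @ $18.30 + 201 @ $21.00 = $10,495.00

COGS = $11,550.05; ending inventory = $10,495.00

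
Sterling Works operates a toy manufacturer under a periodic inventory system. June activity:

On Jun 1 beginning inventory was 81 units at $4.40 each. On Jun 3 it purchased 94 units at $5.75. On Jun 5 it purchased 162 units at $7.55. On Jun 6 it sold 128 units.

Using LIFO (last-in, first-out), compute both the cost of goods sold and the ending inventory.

COGS = $966.40; ending inventory = $1,153.60

Jun 6, 128 sold [LIFO — newest first]: 128 @ $7.55 = $966.40
Ending inventory: 81 @ $4.40 + 94 @ $5.75 + 34 @ $7.55 = $1,153.60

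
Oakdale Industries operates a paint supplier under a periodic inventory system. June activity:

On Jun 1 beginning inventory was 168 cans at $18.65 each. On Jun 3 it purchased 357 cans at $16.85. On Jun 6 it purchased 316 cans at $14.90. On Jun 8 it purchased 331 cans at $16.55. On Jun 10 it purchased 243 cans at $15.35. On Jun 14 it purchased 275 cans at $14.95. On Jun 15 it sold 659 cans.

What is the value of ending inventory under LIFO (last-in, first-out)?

Jun 15, 659 sold [LIFO — newest first]: 275 @ $14.95 + 243 @ $15.35 + 141 @ $16.55 = $10,174.85
Ending inventory: 168 @ $18.65 + 357 @ $16.85 + 316 @ $14.90 + 190 @ $16.55 = $17,001.55

Ending inventory = $17,001.55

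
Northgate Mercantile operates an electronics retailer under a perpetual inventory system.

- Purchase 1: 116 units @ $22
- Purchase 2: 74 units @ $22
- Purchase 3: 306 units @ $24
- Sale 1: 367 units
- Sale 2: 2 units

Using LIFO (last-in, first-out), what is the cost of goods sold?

COGS = $8,730

Sale 1 (367) [LIFO — newest first]: 306 @ $24 + 61 @ $22 = $8,686
Sale 2 (2) [LIFO — newest first]: 2 @ $22 = $44
Total COGS = $8,686 + $44 = $8,730
Ending inventory: 116 @ $22 + 11 @ $22 = $2,794
Check: goods available $11,524 = COGS $8,730 + ending $2,794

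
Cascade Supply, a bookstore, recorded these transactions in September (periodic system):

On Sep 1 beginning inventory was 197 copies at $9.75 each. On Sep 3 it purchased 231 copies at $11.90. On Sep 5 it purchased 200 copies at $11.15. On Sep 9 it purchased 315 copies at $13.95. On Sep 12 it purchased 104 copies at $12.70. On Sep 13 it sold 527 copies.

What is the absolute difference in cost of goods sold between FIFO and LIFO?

$1,145.75

FIFO COGS: 197 @ $9.75 + 231 @ $11.90 + 99 @ $11.15 = $5,773.50
LIFO COGS: 104 @ $12.70 + 315 @ $13.95 + 108 @ $11.15 = $6,919.25
Difference = |$5,773.50 − $6,919.25| = $1,145.75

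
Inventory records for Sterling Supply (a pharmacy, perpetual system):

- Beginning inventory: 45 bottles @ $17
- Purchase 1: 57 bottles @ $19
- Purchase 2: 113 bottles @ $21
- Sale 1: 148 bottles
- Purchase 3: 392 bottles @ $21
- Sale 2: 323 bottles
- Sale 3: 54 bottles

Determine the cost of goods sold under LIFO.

COGS = $10,955

Sale 1 (148) [LIFO — newest first]: 113 @ $21 + 35 @ $19 = $3,038
Sale 2 (323) [LIFO — newest first]: 323 @ $21 = $6,783
Sale 3 (54) [LIFO — newest first]: 54 @ $21 = $1,134
Total COGS = $3,038 + $6,783 + $1,134 = $10,955
Ending inventory: 45 @ $17 + 22 @ $19 + 15 @ $21 = $1,498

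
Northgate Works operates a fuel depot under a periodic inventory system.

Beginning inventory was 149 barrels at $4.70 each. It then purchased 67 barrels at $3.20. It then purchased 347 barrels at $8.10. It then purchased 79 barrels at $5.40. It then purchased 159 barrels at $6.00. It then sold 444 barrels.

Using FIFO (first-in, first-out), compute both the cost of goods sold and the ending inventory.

COGS = $2,761.50; ending inventory = $2,344.50

Sale 1 (444) [FIFO — oldest first]: 149 @ $4.70 + 67 @ $3.20 + 228 @ $8.10 = $2,761.50
Ending inventory: 119 @ $8.10 + 79 @ $5.40 + 159 @ $6.00 = $2,344.50
Check: goods available $5,106.00 = COGS $2,761.50 + ending $2,344.50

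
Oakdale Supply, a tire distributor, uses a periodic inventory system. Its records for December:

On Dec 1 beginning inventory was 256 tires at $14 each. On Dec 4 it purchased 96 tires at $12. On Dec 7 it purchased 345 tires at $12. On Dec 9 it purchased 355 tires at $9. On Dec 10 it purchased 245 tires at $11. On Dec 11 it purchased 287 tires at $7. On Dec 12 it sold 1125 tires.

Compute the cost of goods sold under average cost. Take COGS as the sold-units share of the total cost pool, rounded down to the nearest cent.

COGS = $11,914.06

Dec 12, sell 1125: 1125/1584 × $16,775.00 → $11,914.06
Ending inventory (cost pool remaining) = $4,860.94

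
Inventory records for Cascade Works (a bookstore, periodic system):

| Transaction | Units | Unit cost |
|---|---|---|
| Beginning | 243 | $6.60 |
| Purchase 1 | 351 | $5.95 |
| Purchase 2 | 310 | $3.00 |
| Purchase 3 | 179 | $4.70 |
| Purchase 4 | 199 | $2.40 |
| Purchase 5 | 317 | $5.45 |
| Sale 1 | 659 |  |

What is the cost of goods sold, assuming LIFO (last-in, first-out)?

Sale 1 (659) [LIFO — newest first]: 317 @ $5.45 + 199 @ $2.40 + 143 @ $4.70 = $2,877.35
Ending inventory: 243 @ $6.60 + 351 @ $5.95 + 310 @ $3.00 + 36 @ $4.70 = $4,791.45

COGS = $2,877.35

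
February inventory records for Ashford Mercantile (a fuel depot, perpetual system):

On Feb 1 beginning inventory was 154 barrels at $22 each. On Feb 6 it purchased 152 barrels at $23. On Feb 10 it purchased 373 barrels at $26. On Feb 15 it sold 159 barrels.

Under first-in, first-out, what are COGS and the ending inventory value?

COGS = $3,503; ending inventory = $13,079

Feb 15, 159 sold [FIFO — oldest first]: 154 @ $22 + 5 @ $23 = $3,503
Ending inventory: 147 @ $23 + 373 @ $26 = $13,079
Check: goods available $16,582 = COGS $3,503 + ending $13,079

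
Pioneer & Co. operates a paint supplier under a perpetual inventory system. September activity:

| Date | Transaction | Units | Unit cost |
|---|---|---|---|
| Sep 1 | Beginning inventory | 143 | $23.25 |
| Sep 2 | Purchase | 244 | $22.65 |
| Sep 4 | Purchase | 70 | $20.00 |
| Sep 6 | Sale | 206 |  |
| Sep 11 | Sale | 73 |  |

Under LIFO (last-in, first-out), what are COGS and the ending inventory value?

Sep 6, 206 sold [LIFO — newest first]: 70 @ $20.00 + 136 @ $22.65 = $4,480.40
Sep 11, 73 sold [LIFO — newest first]: 73 @ $22.65 = $1,653.45
Total COGS = $4,480.40 + $1,653.45 = $6,133.85
Ending inventory: 143 @ $23.25 + 35 @ $22.65 = $4,117.50

COGS = $6,133.85; ending inventory = $4,117.50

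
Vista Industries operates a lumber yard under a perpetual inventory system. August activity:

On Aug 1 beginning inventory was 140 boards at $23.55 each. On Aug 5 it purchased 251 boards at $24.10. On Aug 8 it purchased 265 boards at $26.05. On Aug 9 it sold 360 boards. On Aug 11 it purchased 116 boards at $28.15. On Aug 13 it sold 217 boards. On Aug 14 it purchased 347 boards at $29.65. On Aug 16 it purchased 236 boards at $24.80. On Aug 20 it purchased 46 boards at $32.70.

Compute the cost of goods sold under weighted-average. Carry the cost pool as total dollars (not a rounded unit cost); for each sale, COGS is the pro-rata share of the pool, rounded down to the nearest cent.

COGS = $14,498.97

After Aug 1: 140 on hand, pool $3,297.00 (≈ $23.5500 each)
After Aug 5: 391 on hand, pool $9,346.10 (≈ $23.9031 each)
After Aug 8: 656 on hand, pool $16,249.35 (≈ $24.7704 each)
Aug 9, sell 360: 360/656 × $16,249.35 → $8,917.32
After Aug 11: 412 on hand, pool $10,597.43 (≈ $25.7219 each)
Aug 13, sell 217: 217/412 × $10,597.43 → $5,581.65
After Aug 14: 542 on hand, pool $15,304.33 (≈ $28.2368 each)
After Aug 16: 778 on hand, pool $21,157.13 (≈ $27.1943 each)
After Aug 20: 824 on hand, pool $22,661.33 (≈ $27.5016 each)
Total COGS = $8,917.32 + $5,581.65 = $14,498.97
Ending inventory (cost pool remaining) = $22,661.33
Check: goods available $37,160.30 = COGS $14,498.97 + ending $22,661.33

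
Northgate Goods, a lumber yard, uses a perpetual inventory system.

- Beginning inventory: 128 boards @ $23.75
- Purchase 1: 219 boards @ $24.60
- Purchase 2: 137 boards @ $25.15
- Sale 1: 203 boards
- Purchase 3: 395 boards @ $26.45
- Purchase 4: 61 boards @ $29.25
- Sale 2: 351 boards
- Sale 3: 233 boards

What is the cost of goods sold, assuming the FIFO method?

COGS = $19,887.30

Sale 1 (203) [FIFO — oldest first]: 128 @ $23.75 + 75 @ $24.60 = $4,885.00
Sale 2 (351) [FIFO — oldest first]: 144 @ $24.60 + 137 @ $25.15 + 70 @ $26.45 = $8,839.45
Sale 3 (233) [FIFO — oldest first]: 233 @ $26.45 = $6,162.85
Total COGS = $4,885.00 + $8,839.45 + $6,162.85 = $19,887.30
Ending inventory: 92 @ $26.45 + 61 @ $29.25 = $4,217.65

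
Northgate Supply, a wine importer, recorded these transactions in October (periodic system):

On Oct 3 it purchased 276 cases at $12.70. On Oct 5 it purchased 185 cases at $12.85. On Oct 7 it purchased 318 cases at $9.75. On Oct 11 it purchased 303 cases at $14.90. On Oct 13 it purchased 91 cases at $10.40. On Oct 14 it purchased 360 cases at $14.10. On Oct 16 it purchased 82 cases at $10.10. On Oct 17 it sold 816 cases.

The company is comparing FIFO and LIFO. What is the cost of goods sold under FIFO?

FIFO COGS: 276 @ $12.70 + 185 @ $12.85 + 318 @ $9.75 + 37 @ $14.90 = $9,534.25
LIFO COGS: 82 @ $10.10 + 360 @ $14.10 + 91 @ $10.40 + 283 @ $14.90 = $11,067.30

COGS = $9,534.25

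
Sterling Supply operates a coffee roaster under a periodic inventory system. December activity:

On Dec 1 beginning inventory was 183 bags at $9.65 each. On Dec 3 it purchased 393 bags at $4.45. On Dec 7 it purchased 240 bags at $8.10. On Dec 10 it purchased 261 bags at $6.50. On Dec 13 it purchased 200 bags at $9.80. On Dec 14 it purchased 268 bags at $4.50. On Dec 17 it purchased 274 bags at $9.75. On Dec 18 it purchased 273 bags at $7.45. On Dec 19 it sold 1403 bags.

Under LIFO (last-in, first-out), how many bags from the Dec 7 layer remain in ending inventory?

113

Dec 19, 1403 sold [LIFO — newest first]: 273 @ $7.45 + 274 @ $9.75 + 268 @ $4.50 + 200 @ $9.80 + 261 @ $6.50 + 127 @ $8.10 = $10,596.55
Ending inventory: 183 @ $9.65 + 393 @ $4.45 + 113 @ $8.10 = $4,430.10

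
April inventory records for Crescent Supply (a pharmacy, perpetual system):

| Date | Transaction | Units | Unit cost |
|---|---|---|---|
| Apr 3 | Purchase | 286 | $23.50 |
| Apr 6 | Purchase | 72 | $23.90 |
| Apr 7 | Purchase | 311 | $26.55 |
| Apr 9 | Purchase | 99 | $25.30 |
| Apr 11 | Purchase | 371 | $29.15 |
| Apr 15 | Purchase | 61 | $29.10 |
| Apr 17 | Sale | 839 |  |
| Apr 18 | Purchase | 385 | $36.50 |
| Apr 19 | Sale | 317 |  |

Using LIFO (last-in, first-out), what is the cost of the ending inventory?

Ending inventory = $11,003.45

Apr 17, 839 sold [LIFO — newest first]: 61 @ $29.10 + 371 @ $29.15 + 99 @ $25.30 + 308 @ $26.55 = $23,271.85
Apr 19, 317 sold [LIFO — newest first]: 317 @ $36.50 = $11,570.50
Total COGS = $23,271.85 + $11,570.50 = $34,842.35
Ending inventory: 286 @ $23.50 + 72 @ $23.90 + 3 @ $26.55 + 68 @ $36.50 = $11,003.45
Check: goods available $45,845.80 = COGS $34,842.35 + ending $11,003.45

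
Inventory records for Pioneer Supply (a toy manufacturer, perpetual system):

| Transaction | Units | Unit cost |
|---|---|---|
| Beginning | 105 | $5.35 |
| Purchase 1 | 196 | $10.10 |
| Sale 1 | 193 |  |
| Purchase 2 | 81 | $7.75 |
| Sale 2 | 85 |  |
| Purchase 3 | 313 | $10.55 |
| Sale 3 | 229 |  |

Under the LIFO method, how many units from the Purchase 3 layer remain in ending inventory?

84

Sale 1 (193) [LIFO — newest first]: 193 @ $10.10 = $1,949.30
Sale 2 (85) [LIFO — newest first]: 81 @ $7.75 + 3 @ $10.10 + 1 @ $5.35 = $663.40
Sale 3 (229) [LIFO — newest first]: 229 @ $10.55 = $2,415.95
Total COGS = $1,949.30 + $663.40 + $2,415.95 = $5,028.65
Ending inventory: 104 @ $5.35 + 84 @ $10.55 = $1,442.60
Check: goods available $6,471.25 = COGS $5,028.65 + ending $1,442.60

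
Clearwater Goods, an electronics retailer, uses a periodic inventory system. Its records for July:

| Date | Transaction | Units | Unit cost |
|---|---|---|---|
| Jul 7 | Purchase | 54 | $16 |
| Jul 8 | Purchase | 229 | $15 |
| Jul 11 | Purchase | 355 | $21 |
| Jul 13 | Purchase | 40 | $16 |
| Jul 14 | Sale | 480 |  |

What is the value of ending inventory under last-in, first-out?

Jul 14, 480 sold [LIFO — newest first]: 40 @ $16 + 355 @ $21 + 85 @ $15 = $9,370
Ending inventory: 54 @ $16 + 144 @ $15 = $3,024

Ending inventory = $3,024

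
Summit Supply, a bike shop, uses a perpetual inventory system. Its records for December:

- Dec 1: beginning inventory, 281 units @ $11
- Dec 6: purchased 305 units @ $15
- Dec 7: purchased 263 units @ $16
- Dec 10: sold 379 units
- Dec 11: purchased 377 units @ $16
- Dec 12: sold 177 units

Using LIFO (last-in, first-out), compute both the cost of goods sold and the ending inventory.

COGS = $8,780; ending inventory = $9,126

Dec 10, 379 sold [LIFO — newest first]: 263 @ $16 + 116 @ $15 = $5,948
Dec 12, 177 sold [LIFO — newest first]: 177 @ $16 = $2,832
Total COGS = $5,948 + $2,832 = $8,780
Ending inventory: 281 @ $11 + 189 @ $15 + 200 @ $16 = $9,126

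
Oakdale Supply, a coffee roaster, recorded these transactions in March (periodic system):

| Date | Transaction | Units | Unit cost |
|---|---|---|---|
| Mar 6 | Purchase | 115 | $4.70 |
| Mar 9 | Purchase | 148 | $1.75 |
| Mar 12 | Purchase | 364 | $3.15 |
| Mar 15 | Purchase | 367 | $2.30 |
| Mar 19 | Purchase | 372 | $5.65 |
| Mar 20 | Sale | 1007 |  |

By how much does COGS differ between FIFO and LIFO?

FIFO COGS: 115 @ $4.70 + 148 @ $1.75 + 364 @ $3.15 + 367 @ $2.30 + 13 @ $5.65 = $2,863.65
LIFO COGS: 372 @ $5.65 + 367 @ $2.30 + 268 @ $3.15 = $3,790.10
Difference = |$2,863.65 − $3,790.10| = $926.45

$926.45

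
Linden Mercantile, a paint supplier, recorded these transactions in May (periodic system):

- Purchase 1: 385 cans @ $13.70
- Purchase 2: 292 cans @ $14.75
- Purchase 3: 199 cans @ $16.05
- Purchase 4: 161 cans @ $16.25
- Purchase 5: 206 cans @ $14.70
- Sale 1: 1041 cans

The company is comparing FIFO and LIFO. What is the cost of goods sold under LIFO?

FIFO COGS: 385 @ $13.70 + 292 @ $14.75 + 199 @ $16.05 + 161 @ $16.25 + 4 @ $14.70 = $15,450.50
LIFO COGS: 206 @ $14.70 + 161 @ $16.25 + 199 @ $16.05 + 292 @ $14.75 + 183 @ $13.70 = $15,652.50

COGS = $15,652.50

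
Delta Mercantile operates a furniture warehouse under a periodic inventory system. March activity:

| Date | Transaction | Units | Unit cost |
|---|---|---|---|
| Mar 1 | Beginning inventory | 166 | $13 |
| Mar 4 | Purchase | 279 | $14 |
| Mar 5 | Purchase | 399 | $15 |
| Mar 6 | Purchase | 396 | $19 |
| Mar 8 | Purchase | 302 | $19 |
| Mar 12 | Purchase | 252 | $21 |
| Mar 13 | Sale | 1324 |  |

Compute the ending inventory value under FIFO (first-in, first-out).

Mar 13, 1324 sold [FIFO — oldest first]: 166 @ $13 + 279 @ $14 + 399 @ $15 + 396 @ $19 + 84 @ $19 = $21,169
Ending inventory: 218 @ $19 + 252 @ $21 = $9,434

Ending inventory = $9,434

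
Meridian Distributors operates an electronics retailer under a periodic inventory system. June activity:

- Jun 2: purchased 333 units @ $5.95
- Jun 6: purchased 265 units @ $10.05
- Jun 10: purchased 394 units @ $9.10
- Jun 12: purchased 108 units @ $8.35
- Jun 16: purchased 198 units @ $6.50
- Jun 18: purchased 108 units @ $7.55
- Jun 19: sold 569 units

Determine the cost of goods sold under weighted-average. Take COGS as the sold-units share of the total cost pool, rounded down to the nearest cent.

COGS = $4,546.41

Jun 19, sell 569: 569/1406 × $11,234.20 → $4,546.41
Ending inventory (cost pool remaining) = $6,687.79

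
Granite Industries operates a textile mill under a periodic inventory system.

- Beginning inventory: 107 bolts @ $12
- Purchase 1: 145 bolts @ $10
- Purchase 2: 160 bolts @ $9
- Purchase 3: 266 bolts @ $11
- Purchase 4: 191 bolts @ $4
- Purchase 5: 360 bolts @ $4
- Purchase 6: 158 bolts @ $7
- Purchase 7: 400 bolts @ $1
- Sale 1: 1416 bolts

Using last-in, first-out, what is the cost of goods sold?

COGS = $7,005

Sale 1 (1416) [LIFO — newest first]: 400 @ $1 + 158 @ $7 + 360 @ $4 + 191 @ $4 + 266 @ $11 + 41 @ $9 = $7,005
Ending inventory: 107 @ $12 + 145 @ $10 + 119 @ $9 = $3,805
Check: goods available $10,810 = COGS $7,005 + ending $3,805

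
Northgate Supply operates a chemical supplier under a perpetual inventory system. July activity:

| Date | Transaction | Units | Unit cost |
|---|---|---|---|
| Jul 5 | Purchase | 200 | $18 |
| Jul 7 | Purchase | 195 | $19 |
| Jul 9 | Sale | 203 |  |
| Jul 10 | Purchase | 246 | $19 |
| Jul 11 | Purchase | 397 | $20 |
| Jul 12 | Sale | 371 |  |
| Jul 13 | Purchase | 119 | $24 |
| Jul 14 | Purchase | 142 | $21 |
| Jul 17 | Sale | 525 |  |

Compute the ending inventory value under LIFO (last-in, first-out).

Ending inventory = $3,608

Jul 9, 203 sold [LIFO — newest first]: 195 @ $19 + 8 @ $18 = $3,849
Jul 12, 371 sold [LIFO — newest first]: 371 @ $20 = $7,420
Jul 17, 525 sold [LIFO — newest first]: 142 @ $21 + 119 @ $24 + 26 @ $20 + 238 @ $19 = $10,880
Total COGS = $3,849 + $7,420 + $10,880 = $22,149
Ending inventory: 192 @ $18 + 8 @ $19 = $3,608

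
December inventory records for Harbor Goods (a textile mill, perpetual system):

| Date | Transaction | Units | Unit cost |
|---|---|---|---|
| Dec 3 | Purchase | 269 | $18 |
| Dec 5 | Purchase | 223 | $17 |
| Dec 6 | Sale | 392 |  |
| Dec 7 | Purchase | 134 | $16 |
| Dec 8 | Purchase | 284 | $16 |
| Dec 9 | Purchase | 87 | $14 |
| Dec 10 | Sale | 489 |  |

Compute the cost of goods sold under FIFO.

Dec 6, 392 sold [FIFO — oldest first]: 269 @ $18 + 123 @ $17 = $6,933
Dec 10, 489 sold [FIFO — oldest first]: 100 @ $17 + 134 @ $16 + 255 @ $16 = $7,924
Total COGS = $6,933 + $7,924 = $14,857
Ending inventory: 29 @ $16 + 87 @ $14 = $1,682

COGS = $14,857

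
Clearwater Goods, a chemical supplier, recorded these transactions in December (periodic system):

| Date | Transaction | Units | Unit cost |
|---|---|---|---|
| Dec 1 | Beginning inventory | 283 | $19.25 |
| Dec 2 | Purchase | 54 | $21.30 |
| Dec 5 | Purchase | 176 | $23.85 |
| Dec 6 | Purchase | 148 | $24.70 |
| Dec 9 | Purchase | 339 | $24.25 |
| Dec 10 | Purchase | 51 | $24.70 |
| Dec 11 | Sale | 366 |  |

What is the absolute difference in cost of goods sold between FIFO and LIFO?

FIFO COGS: 283 @ $19.25 + 54 @ $21.30 + 29 @ $23.85 = $7,289.60
LIFO COGS: 51 @ $24.70 + 315 @ $24.25 = $8,898.45
Difference = |$7,289.60 − $8,898.45| = $1,608.85

$1,608.85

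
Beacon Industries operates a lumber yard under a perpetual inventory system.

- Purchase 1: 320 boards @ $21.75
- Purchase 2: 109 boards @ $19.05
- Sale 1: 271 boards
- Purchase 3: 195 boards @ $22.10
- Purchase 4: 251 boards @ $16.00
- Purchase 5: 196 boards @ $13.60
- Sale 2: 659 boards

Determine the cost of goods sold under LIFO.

COGS = $16,960.80

Sale 1 (271) [LIFO — newest first]: 109 @ $19.05 + 162 @ $21.75 = $5,599.95
Sale 2 (659) [LIFO — newest first]: 196 @ $13.60 + 251 @ $16.00 + 195 @ $22.10 + 17 @ $21.75 = $11,360.85
Total COGS = $5,599.95 + $11,360.85 = $16,960.80
Ending inventory: 141 @ $21.75 = $3,066.75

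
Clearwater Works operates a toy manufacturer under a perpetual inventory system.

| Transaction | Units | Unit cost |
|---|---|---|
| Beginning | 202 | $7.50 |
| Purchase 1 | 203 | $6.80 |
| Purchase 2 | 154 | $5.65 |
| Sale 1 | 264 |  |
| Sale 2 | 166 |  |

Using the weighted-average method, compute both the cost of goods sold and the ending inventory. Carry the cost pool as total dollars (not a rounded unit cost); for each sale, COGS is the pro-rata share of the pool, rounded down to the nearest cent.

COGS = $2,896.53; ending inventory = $868.97

After Beginning: 202 on hand, pool $1,515.00 (≈ $7.5000 each)
After Purchase 1: 405 on hand, pool $2,895.40 (≈ $7.1491 each)
After Purchase 2: 559 on hand, pool $3,765.50 (≈ $6.7361 each)
Sale 1, sell 264: 264/559 × $3,765.50 → $1,778.33
Sale 2, sell 166: 166/295 × $1,987.17 → $1,118.20
Total COGS = $1,778.33 + $1,118.20 = $2,896.53
Ending inventory (cost pool remaining) = $868.97
Check: goods available $3,765.50 = COGS $2,896.53 + ending $868.97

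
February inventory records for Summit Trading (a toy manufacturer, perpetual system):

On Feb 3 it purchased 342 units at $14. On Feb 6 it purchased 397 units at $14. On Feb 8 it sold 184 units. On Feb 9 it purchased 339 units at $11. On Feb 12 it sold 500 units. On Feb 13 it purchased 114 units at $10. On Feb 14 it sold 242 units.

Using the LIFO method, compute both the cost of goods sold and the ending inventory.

Feb 8, 184 sold [LIFO — newest first]: 184 @ $14 = $2,576
Feb 12, 500 sold [LIFO — newest first]: 339 @ $11 + 161 @ $14 = $5,983
Feb 14, 242 sold [LIFO — newest first]: 114 @ $10 + 52 @ $14 + 76 @ $14 = $2,932
Total COGS = $2,576 + $5,983 + $2,932 = $11,491
Ending inventory: 266 @ $14 = $3,724
Check: goods available $15,215 = COGS $11,491 + ending $3,724

COGS = $11,491; ending inventory = $3,724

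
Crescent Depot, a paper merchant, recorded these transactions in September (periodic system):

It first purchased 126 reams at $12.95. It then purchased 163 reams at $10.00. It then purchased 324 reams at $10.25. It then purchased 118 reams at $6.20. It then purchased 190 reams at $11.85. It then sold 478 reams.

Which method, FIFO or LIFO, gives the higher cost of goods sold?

FIFO

FIFO COGS: 126 @ $12.95 + 163 @ $10.00 + 189 @ $10.25 = $5,198.95
LIFO COGS: 190 @ $11.85 + 118 @ $6.20 + 170 @ $10.25 = $4,725.60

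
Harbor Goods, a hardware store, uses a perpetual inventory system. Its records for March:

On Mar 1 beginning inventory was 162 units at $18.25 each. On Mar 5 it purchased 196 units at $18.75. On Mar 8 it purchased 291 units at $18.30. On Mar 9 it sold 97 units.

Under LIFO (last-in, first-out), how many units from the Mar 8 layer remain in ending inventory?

194

Mar 9, 97 sold [LIFO — newest first]: 97 @ $18.30 = $1,775.10
Ending inventory: 162 @ $18.25 + 196 @ $18.75 + 194 @ $18.30 = $10,181.70
Check: goods available $11,956.80 = COGS $1,775.10 + ending $10,181.70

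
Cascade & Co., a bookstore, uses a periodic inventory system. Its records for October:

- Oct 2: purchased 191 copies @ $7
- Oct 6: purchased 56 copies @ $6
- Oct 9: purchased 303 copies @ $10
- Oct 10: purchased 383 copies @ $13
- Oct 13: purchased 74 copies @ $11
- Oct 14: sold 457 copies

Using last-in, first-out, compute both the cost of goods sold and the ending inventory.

Oct 14, 457 sold [LIFO — newest first]: 74 @ $11 + 383 @ $13 = $5,793
Ending inventory: 191 @ $7 + 56 @ $6 + 303 @ $10 = $4,703

COGS = $5,793; ending inventory = $4,703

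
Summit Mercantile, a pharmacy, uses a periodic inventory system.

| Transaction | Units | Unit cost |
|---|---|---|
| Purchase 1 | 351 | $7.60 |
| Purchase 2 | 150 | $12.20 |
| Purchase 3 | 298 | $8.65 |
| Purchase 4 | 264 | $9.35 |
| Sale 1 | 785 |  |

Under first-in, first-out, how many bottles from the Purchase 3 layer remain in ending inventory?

14

Sale 1 (785) [FIFO — oldest first]: 351 @ $7.60 + 150 @ $12.20 + 284 @ $8.65 = $6,954.20
Ending inventory: 14 @ $8.65 + 264 @ $9.35 = $2,589.50
Check: goods available $9,543.70 = COGS $6,954.20 + ending $2,589.50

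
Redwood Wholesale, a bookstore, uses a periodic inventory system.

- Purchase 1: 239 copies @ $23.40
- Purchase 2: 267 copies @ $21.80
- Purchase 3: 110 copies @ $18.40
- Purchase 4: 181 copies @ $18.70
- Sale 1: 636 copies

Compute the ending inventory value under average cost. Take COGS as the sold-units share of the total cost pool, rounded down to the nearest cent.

Ending inventory = $3,398.16

Sale 1, sell 636: 636/797 × $16,821.90 → $13,423.74
Ending inventory (cost pool remaining) = $3,398.16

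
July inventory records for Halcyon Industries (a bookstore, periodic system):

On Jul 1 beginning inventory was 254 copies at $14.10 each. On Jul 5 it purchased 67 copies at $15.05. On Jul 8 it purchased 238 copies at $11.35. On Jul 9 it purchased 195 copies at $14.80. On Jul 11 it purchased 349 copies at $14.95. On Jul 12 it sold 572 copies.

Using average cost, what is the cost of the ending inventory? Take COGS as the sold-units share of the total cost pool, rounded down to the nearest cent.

Ending inventory = $7,411.19

Jul 12, sell 572: 572/1103 × $15,394.60 → $7,983.41
Ending inventory (cost pool remaining) = $7,411.19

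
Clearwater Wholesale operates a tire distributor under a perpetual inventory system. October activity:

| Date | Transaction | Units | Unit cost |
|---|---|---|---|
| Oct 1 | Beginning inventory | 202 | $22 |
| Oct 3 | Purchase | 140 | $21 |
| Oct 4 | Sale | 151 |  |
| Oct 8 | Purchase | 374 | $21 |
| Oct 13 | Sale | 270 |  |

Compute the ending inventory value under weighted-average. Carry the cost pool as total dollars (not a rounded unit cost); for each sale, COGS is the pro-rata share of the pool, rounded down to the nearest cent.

After Oct 1: 202 on hand, pool $4,444.00 (≈ $22.0000 each)
After Oct 3: 342 on hand, pool $7,384.00 (≈ $21.5906 each)
Oct 4, sell 151: 151/342 × $7,384.00 → $3,260.18
After Oct 8: 565 on hand, pool $11,977.82 (≈ $21.1997 each)
Oct 13, sell 270: 270/565 × $11,977.82 → $5,723.91
Total COGS = $3,260.18 + $5,723.91 = $8,984.09
Ending inventory (cost pool remaining) = $6,253.91

Ending inventory = $6,253.91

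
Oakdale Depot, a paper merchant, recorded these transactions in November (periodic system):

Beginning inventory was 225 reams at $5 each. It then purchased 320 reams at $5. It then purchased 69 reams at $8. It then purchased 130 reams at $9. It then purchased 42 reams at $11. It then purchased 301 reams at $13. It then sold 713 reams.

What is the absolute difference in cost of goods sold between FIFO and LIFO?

FIFO COGS: 225 @ $5 + 320 @ $5 + 69 @ $8 + 99 @ $9 = $4,168
LIFO COGS: 301 @ $13 + 42 @ $11 + 130 @ $9 + 69 @ $8 + 171 @ $5 = $6,952
Difference = |$4,168 − $6,952| = $2,784

$2,784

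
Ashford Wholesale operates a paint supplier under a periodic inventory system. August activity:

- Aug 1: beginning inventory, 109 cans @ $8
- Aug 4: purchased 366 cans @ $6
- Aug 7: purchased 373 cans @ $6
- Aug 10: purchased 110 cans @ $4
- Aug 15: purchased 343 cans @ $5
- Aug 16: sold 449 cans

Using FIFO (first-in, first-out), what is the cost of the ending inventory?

Ending inventory = $4,549

Aug 16, 449 sold [FIFO — oldest first]: 109 @ $8 + 340 @ $6 = $2,912
Ending inventory: 26 @ $6 + 373 @ $6 + 110 @ $4 + 343 @ $5 = $4,549
Check: goods available $7,461 = COGS $2,912 + ending $4,549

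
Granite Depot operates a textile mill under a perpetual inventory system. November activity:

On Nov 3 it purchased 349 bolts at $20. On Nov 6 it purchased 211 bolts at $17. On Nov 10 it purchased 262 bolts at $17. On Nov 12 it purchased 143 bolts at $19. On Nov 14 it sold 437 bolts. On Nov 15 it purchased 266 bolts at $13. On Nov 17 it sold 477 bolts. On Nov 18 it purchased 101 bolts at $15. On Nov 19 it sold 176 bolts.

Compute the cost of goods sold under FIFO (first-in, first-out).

COGS = $19,363

Nov 14, 437 sold [FIFO — oldest first]: 349 @ $20 + 88 @ $17 = $8,476
Nov 17, 477 sold [FIFO — oldest first]: 123 @ $17 + 262 @ $17 + 92 @ $19 = $8,293
Nov 19, 176 sold [FIFO — oldest first]: 51 @ $19 + 125 @ $13 = $2,594
Total COGS = $8,476 + $8,293 + $2,594 = $19,363
Ending inventory: 141 @ $13 + 101 @ $15 = $3,348
Check: goods available $22,711 = COGS $19,363 + ending $3,348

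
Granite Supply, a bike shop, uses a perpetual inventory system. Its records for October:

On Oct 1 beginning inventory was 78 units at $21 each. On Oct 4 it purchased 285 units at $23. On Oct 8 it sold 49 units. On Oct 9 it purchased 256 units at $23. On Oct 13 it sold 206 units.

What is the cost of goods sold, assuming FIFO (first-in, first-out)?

Oct 8, 49 sold [FIFO — oldest first]: 49 @ $21 = $1,029
Oct 13, 206 sold [FIFO — oldest first]: 29 @ $21 + 177 @ $23 = $4,680
Total COGS = $1,029 + $4,680 = $5,709
Ending inventory: 108 @ $23 + 256 @ $23 = $8,372
Check: goods available $14,081 = COGS $5,709 + ending $8,372

COGS = $5,709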